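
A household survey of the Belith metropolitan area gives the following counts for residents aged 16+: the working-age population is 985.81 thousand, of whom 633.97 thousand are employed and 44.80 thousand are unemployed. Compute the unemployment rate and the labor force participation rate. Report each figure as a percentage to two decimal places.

Labor force = employed + unemployed = 633.97 + 44.80 = 678.77 thousand.
Unemployment rate = 44.80 / 678.77 = 6.60%.
Labor force participation rate = 678.77 / 985.81 = 68.85%.

Unemployment rate ≈ 6.60%; labor force participation rate ≈ 68.85%.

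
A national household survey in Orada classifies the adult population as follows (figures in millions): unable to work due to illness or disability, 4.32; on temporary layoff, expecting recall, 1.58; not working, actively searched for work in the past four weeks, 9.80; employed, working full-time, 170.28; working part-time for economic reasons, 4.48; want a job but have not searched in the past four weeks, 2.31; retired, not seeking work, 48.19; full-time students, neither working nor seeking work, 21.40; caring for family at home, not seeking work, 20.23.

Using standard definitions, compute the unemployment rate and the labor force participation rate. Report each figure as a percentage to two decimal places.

Unemployment rate ≈ 6.11%; labor force participation rate ≈ 65.87%.

Employed = 170.28 + 4.48 = 174.76 million (anyone who worked, including part-time for economic reasons, counts as employed).
Unemployed = 1.58 + 9.80 = 11.38 million (jobless and actively searching, or on temporary layoff).
Labor force = 174.76 + 11.38 = 186.14 million.
Not in labor force = 4.32 + 2.31 + 48.19 + 21.40 + 20.23 = 96.45 million (those not working and not actively searching are outside the labor force — including those who want a job but have given up searching).
Civilian working-age population = 186.14 + 96.45 = 282.59 million.
Unemployment rate = 11.38 / 186.14 = 6.11%.
Labor force participation rate = 186.14 / 282.59 = 65.87%.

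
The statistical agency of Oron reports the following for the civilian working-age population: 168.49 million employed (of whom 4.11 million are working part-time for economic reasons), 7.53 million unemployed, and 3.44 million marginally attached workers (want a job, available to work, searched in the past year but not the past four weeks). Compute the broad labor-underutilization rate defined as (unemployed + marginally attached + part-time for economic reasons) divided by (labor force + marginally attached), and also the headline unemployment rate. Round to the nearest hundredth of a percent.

Broad underutilization rate ≈ 8.40%; headline unemployment rate ≈ 4.28%.

Labor force = 168.49 + 7.53 = 176.02 million.
Numerator = 7.53 + 3.44 + 4.11 = 15.08 million.
Denominator = 176.02 + 3.44 = 179.46 million.
Broad rate = 15.08 / 179.46 = 8.40%.
Headline unemployment rate = 7.53 / 176.02 = 4.28%.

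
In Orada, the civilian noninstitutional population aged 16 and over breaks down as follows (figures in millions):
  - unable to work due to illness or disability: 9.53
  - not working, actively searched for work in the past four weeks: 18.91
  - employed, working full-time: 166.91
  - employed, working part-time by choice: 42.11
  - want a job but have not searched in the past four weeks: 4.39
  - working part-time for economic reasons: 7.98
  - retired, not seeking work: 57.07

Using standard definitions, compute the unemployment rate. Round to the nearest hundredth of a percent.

Employed = 166.91 + 42.11 + 7.98 = 217.00 million (anyone who worked, including part-time for economic reasons, counts as employed).
Unemployed = 18.91 million.
Labor force = 217.00 + 18.91 = 235.91 million.
Unemployment rate = 18.91 / 235.91 = 8.02%.

Unemployment rate ≈ 8.02%.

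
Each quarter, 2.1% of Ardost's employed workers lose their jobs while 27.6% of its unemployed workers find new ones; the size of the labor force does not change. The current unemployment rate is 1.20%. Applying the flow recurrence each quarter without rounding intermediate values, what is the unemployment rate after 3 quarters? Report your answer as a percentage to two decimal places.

Unemployment rate after three quarters ≈ 5.03%.

With a fixed labor force, u_{t+1} = u_t + s·(1−u_t) − f·u_t = u_t·(1−s−f) + s.
Here 1−s−f = 0.703 and s = 0.021.
u_1 = 0.012000 × 0.703 + 0.021 = 0.029436.
u_2 = 0.029436 × 0.703 + 0.021 = 0.041694.
u_3 = 0.041694 × 0.703 + 0.021 = 0.050311.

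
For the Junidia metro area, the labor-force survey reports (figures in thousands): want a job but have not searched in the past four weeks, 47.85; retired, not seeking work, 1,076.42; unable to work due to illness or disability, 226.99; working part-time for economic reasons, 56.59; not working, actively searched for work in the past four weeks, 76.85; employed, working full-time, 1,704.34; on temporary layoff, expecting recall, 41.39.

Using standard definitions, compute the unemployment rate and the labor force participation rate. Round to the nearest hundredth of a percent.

Unemployment rate ≈ 6.29%; labor force participation rate ≈ 58.17%.

Employed = 56.59 + 1,704.34 = 1,760.93 thousand (anyone who worked, including part-time for economic reasons, counts as employed).
Unemployed = 76.85 + 41.39 = 118.24 thousand (jobless and actively searching, or on temporary layoff).
Labor force = 1,760.93 + 118.24 = 1,879.17 thousand.
Not in labor force = 47.85 + 1,076.42 + 226.99 = 1,351.26 thousand (those not working and not actively searching are outside the labor force — including those who want a job but have given up searching).
Civilian working-age population = 1,879.17 + 1,351.26 = 3,230.43 thousand.
Unemployment rate = 118.24 / 1,879.17 = 6.29%.
Labor force participation rate = 1,879.17 / 3,230.43 = 58.17%.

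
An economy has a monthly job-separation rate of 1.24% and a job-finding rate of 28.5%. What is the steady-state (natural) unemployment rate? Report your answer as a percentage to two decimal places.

At steady state the flows balance: s·E = f·U, so U/(E+U) = s/(s+f).
u* = 1.24 / (1.24 + 28.5) = 1.24 / 29.74 = 4.17%.

Steady-state unemployment rate ≈ 4.17%.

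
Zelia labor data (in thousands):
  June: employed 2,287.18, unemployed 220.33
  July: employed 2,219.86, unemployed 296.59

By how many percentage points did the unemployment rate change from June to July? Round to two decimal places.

The unemployment rate changed by +3.00 percentage points.

June: labor force = 2,287.18 + 220.33 = 2,507.51; u = 220.33/2,507.51 = 8.79%.
July: labor force = 2,219.86 + 296.59 = 2,516.45; u = 296.59/2,516.45 = 11.79%.
Change = 11.79% − 8.79% = +3.00 pp.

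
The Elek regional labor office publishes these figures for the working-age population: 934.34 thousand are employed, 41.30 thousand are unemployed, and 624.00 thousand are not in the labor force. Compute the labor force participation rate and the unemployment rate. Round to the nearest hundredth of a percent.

Labor force participation rate ≈ 60.99%; unemployment rate ≈ 4.23%.

Labor force = employed + unemployed = 934.34 + 41.30 = 975.64 thousand.
Working-age population = 975.64 + 624.00 = 1,599.64 thousand.
Unemployment rate = 41.30 / 975.64 = 4.23%.
Labor force participation rate = 975.64 / 1,599.64 = 60.99%.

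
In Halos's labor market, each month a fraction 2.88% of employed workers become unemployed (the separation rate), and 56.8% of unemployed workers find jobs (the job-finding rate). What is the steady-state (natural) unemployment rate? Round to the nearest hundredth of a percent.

Steady-state unemployment rate ≈ 4.83%.

At steady state the flows balance: s·E = f·U, so U/(E+U) = s/(s+f).
u* = 2.88 / (2.88 + 56.8) = 2.88 / 59.68 = 4.83%.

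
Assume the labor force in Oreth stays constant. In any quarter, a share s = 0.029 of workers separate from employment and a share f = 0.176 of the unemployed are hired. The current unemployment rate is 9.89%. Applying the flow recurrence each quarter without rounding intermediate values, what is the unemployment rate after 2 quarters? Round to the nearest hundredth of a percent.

With a fixed labor force, u_{t+1} = u_t + s·(1−u_t) − f·u_t = u_t·(1−s−f) + s.
Here 1−s−f = 0.795 and s = 0.029.
u_1 = 0.098900 × 0.795 + 0.029 = 0.107625.
u_2 = 0.107625 × 0.795 + 0.029 = 0.114562.

Unemployment rate after two quarters ≈ 11.46%.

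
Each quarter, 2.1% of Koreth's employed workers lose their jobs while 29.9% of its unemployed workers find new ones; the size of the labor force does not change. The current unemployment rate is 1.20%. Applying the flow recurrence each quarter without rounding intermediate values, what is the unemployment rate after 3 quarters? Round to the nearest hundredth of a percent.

Unemployment rate after three quarters ≈ 4.88%.

With a fixed labor force, u_{t+1} = u_t + s·(1−u_t) − f·u_t = u_t·(1−s−f) + s.
Here 1−s−f = 0.680 and s = 0.021.
u_1 = 0.012000 × 0.680 + 0.021 = 0.029160.
u_2 = 0.029160 × 0.680 + 0.021 = 0.040829.
u_3 = 0.040829 × 0.680 + 0.021 = 0.048764.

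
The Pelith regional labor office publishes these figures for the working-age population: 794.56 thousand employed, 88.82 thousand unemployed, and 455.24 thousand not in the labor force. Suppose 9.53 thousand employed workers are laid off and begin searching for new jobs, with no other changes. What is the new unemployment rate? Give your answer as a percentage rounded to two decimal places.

New unemployment rate ≈ 11.13%.

Initially, labor force = 794.56 + 88.82 = 883.38 thousand, so u = 88.82/883.38 = 10.05%.
After the change, employed falls and unemployed rises by 9.53; labor force unchanged → E = 785.03, U = 98.35, labor force = 883.38 thousand.
New unemployment rate = 98.35 / 883.38 = 11.13%.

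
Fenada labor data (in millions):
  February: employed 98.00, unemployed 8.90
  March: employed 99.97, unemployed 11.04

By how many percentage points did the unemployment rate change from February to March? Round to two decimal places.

The unemployment rate changed by +1.62 percentage points.

February: labor force = 98.00 + 8.90 = 106.90; u = 8.90/106.90 = 8.33%.
March: labor force = 99.97 + 11.04 = 111.01; u = 11.04/111.01 = 9.95%.
Change = 9.95% − 8.33% = +1.62 pp.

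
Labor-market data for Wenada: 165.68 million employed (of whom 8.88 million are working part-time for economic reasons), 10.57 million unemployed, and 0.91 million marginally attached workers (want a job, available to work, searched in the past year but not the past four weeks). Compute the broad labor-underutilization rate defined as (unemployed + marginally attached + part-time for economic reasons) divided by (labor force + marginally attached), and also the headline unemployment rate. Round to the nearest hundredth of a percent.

Broad underutilization rate ≈ 11.49%; headline unemployment rate ≈ 6.00%.

Labor force = 165.68 + 10.57 = 176.25 million.
Numerator = 10.57 + 0.91 + 8.88 = 20.36 million.
Denominator = 176.25 + 0.91 = 177.16 million.
Broad rate = 20.36 / 177.16 = 11.49%.
Headline unemployment rate = 10.57 / 176.25 = 6.00%.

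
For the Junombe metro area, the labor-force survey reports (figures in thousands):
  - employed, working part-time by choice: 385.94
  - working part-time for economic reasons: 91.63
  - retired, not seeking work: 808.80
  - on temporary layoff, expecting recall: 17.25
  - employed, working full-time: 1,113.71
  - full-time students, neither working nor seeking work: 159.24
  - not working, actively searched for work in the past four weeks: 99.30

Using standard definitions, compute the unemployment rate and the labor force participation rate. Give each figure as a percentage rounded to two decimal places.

Unemployment rate ≈ 6.82%; labor force participation rate ≈ 63.82%.

Employed = 385.94 + 91.63 + 1,113.71 = 1,591.28 thousand (anyone who worked, including part-time for economic reasons, counts as employed).
Unemployed = 17.25 + 99.30 = 116.55 thousand (jobless and actively searching, or on temporary layoff).
Labor force = 1,591.28 + 116.55 = 1,707.83 thousand.
Not in labor force = 808.80 + 159.24 = 968.04 thousand (those not working and not actively searching are outside the labor force).
Civilian working-age population = 1,707.83 + 968.04 = 2,675.87 thousand.
Unemployment rate = 116.55 / 1,707.83 = 6.82%.
Labor force participation rate = 1,707.83 / 2,675.87 = 63.82%.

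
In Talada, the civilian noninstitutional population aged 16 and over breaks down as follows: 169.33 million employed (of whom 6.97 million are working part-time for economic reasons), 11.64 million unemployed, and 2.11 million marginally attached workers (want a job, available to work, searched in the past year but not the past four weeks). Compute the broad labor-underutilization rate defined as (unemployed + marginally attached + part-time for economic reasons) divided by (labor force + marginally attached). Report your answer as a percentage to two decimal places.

Broad underutilization rate ≈ 11.32%.

Labor force = 169.33 + 11.64 = 180.97 million.
Numerator = 11.64 + 2.11 + 6.97 = 20.72 million.
Denominator = 180.97 + 2.11 = 183.08 million.
Broad rate = 20.72 / 183.08 = 11.32%.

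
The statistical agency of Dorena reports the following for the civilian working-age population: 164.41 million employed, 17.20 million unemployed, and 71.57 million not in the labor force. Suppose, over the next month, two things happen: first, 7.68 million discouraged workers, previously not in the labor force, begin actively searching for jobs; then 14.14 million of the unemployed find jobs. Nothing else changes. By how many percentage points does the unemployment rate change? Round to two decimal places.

Initially, labor force = 164.41 + 17.20 = 181.61 million, so u = 17.20/181.61 = 9.47%.
After the first change, unemployed and labor force both rise by 7.68 → E = 164.41, U = 24.88, labor force = 189.29 million.
After the second change, unemployed falls and employed rises by 14.14; labor force unchanged → E = 178.55, U = 10.74, labor force = 189.29 million.
New unemployment rate = 10.74 / 189.29 = 5.67%.
Change = 5.67% − 9.47% = −3.80 percentage points.

The unemployment rate changes by −3.80 percentage points.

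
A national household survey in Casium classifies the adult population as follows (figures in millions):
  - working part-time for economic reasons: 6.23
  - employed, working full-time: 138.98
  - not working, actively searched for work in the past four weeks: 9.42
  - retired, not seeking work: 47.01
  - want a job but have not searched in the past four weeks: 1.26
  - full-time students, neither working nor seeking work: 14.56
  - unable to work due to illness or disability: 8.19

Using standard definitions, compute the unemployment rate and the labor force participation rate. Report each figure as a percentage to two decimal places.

Unemployment rate ≈ 6.09%; labor force participation rate ≈ 68.53%.

Employed = 6.23 + 138.98 = 145.21 million (anyone who worked, including part-time for economic reasons, counts as employed).
Unemployed = 9.42 million.
Labor force = 145.21 + 9.42 = 154.63 million.
Not in labor force = 47.01 + 1.26 + 14.56 + 8.19 = 71.02 million (those not working and not actively searching are outside the labor force — including those who want a job but have given up searching).
Civilian working-age population = 154.63 + 71.02 = 225.65 million.
Unemployment rate = 9.42 / 154.63 = 6.09%.
Labor force participation rate = 154.63 / 225.65 = 68.53%.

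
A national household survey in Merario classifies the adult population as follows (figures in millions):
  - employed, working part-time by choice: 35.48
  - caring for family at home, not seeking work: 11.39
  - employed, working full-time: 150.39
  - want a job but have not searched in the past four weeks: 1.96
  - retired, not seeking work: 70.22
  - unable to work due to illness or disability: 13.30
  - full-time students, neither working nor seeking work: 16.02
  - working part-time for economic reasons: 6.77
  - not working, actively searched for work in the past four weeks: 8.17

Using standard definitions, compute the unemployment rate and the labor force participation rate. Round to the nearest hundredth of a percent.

Unemployment rate ≈ 4.07%; labor force participation rate ≈ 64.01%.

Employed = 35.48 + 150.39 + 6.77 = 192.64 million (anyone who worked, including part-time for economic reasons, counts as employed).
Unemployed = 8.17 million.
Labor force = 192.64 + 8.17 = 200.81 million.
Not in labor force = 11.39 + 1.96 + 70.22 + 13.30 + 16.02 = 112.89 million (those not working and not actively searching are outside the labor force — including those who want a job but have given up searching).
Civilian working-age population = 200.81 + 112.89 = 313.70 million.
Unemployment rate = 8.17 / 200.81 = 4.07%.
Labor force participation rate = 200.81 / 313.70 = 64.01%.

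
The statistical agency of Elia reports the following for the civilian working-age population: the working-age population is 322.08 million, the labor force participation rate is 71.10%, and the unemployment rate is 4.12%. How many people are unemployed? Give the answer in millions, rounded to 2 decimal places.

Labor force = 0.7110 × 322.08 = 229.00 million.
Unemployed = 0.0412 × 229.00 ≈ 9.43 million.

About 9.43 million are unemployed.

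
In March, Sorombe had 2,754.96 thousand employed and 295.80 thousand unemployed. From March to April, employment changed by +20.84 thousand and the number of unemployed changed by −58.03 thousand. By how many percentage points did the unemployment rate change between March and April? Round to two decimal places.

The unemployment rate changed by −1.81 percentage points.

March: labor force = 2,754.96 + 295.80 = 3,050.76; u = 295.80/3,050.76 = 9.70%.
April: labor force = 2,775.80 + 237.77 = 3,013.57; u = 237.77/3,013.57 = 7.89%.
Change = 7.89% − 9.70% = −1.81 pp.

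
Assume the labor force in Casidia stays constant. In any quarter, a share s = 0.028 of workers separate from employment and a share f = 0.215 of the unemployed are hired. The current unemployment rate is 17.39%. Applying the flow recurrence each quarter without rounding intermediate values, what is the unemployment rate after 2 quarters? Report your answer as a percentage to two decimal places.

Unemployment rate after two quarters ≈ 14.88%.

With a fixed labor force, u_{t+1} = u_t + s·(1−u_t) − f·u_t = u_t·(1−s−f) + s.
Here 1−s−f = 0.757 and s = 0.028.
u_1 = 0.173900 × 0.757 + 0.028 = 0.159642.
u_2 = 0.159642 × 0.757 + 0.028 = 0.148849.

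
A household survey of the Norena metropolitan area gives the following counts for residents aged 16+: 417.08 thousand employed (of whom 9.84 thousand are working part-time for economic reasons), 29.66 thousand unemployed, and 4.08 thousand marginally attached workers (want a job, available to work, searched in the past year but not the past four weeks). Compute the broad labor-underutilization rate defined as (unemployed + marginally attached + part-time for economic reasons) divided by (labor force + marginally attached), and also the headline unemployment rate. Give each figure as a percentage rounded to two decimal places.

Broad underutilization rate ≈ 9.67%; headline unemployment rate ≈ 6.64%.

Labor force = 417.08 + 29.66 = 446.74 thousand.
Numerator = 29.66 + 4.08 + 9.84 = 43.58 thousand.
Denominator = 446.74 + 4.08 = 450.82 thousand.
Broad rate = 43.58 / 450.82 = 9.67%.
Headline unemployment rate = 29.66 / 446.74 = 6.64%.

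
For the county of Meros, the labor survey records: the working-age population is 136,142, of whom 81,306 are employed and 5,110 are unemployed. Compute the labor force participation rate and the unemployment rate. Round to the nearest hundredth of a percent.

Labor force = employed + unemployed = 81,306 + 5,110 = 86,416.
Unemployment rate = 5,110 / 86,416 = 5.91%.
Labor force participation rate = 86,416 / 136,142 = 63.47%.

Labor force participation rate ≈ 63.47%; unemployment rate ≈ 5.91%.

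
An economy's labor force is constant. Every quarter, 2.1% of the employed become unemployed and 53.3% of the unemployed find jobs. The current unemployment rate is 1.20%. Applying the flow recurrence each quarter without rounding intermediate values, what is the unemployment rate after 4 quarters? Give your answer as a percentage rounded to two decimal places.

With a fixed labor force, u_{t+1} = u_t + s·(1−u_t) − f·u_t = u_t·(1−s−f) + s.
Here 1−s−f = 0.446 and s = 0.021.
u_1 = 0.012000 × 0.446 + 0.021 = 0.026352.
u_2 = 0.026352 × 0.446 + 0.021 = 0.032753.
u_3 = 0.032753 × 0.446 + 0.021 = 0.035608.
u_4 = 0.035608 × 0.446 + 0.021 = 0.036881.

Unemployment rate after four quarters ≈ 3.69%.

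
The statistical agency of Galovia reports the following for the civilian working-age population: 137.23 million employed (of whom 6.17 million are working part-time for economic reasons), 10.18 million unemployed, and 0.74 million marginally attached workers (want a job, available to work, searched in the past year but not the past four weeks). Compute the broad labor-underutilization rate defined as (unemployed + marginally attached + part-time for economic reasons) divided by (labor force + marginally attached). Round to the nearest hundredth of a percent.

Broad underutilization rate ≈ 11.54%.

Labor force = 137.23 + 10.18 = 147.41 million.
Numerator = 10.18 + 0.74 + 6.17 = 17.09 million.
Denominator = 147.41 + 0.74 = 148.15 million.
Broad rate = 17.09 / 148.15 = 11.54%.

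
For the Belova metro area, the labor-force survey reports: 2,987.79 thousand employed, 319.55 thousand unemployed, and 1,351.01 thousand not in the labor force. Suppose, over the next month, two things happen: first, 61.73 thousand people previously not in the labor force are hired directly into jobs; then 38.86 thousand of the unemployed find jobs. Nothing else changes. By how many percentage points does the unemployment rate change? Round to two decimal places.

Initially, labor force = 2,987.79 + 319.55 = 3,307.34 thousand, so u = 319.55/3,307.34 = 9.66%.
After the first change, employed and labor force both rise by 61.73; unemployed unchanged → E = 3,049.52, U = 319.55, labor force = 3,369.07 thousand.
After the second change, unemployed falls and employed rises by 38.86; labor force unchanged → E = 3,088.38, U = 280.69, labor force = 3,369.07 thousand.
New unemployment rate = 280.69 / 3,369.07 = 8.33%.
Change = 8.33% − 9.66% = −1.33 percentage points.

The unemployment rate changes by −1.33 percentage points.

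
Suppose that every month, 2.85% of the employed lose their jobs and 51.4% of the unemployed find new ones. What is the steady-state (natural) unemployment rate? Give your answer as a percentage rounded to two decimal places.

Steady-state unemployment rate ≈ 5.25%.

At steady state the flows balance: s·E = f·U, so U/(E+U) = s/(s+f).
u* = 2.85 / (2.85 + 51.4) = 2.85 / 54.25 = 5.25%.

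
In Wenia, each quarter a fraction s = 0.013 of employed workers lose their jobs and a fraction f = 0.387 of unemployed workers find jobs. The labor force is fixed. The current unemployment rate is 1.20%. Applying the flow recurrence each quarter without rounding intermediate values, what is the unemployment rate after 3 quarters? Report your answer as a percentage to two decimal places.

With a fixed labor force, u_{t+1} = u_t + s·(1−u_t) − f·u_t = u_t·(1−s−f) + s.
Here 1−s−f = 0.600 and s = 0.013.
u_1 = 0.012000 × 0.600 + 0.013 = 0.020200.
u_2 = 0.020200 × 0.600 + 0.013 = 0.025120.
u_3 = 0.025120 × 0.600 + 0.013 = 0.028072.

Unemployment rate after three quarters ≈ 2.81%.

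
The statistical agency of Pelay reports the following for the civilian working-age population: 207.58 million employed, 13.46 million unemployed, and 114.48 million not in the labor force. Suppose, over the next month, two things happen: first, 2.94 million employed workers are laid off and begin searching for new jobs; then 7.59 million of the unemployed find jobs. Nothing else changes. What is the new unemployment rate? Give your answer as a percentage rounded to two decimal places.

Initially, labor force = 207.58 + 13.46 = 221.04 million, so u = 13.46/221.04 = 6.09%.
After the first change, employed falls and unemployed rises by 2.94; labor force unchanged → E = 204.64, U = 16.40, labor force = 221.04 million.
After the second change, unemployed falls and employed rises by 7.59; labor force unchanged → E = 212.23, U = 8.81, labor force = 221.04 million.
New unemployment rate = 8.81 / 221.04 = 3.99%.

New unemployment rate ≈ 3.99%.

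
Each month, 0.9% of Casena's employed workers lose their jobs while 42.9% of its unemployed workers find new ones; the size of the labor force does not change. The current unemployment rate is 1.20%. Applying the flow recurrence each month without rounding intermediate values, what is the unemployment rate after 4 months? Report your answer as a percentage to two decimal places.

Unemployment rate after four months ≈ 1.97%.

With a fixed labor force, u_{t+1} = u_t + s·(1−u_t) − f·u_t = u_t·(1−s−f) + s.
Here 1−s−f = 0.562 and s = 0.009.
u_1 = 0.012000 × 0.562 + 0.009 = 0.015744.
u_2 = 0.015744 × 0.562 + 0.009 = 0.017848.
u_3 = 0.017848 × 0.562 + 0.009 = 0.019031.
u_4 = 0.019031 × 0.562 + 0.009 = 0.019695.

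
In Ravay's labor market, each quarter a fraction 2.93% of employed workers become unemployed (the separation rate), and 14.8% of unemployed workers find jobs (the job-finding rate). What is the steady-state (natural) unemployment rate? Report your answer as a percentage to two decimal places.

Steady-state unemployment rate ≈ 16.53%.

At steady state the flows balance: s·E = f·U, so U/(E+U) = s/(s+f).
u* = 2.93 / (2.93 + 14.8) = 2.93 / 17.73 = 16.53%.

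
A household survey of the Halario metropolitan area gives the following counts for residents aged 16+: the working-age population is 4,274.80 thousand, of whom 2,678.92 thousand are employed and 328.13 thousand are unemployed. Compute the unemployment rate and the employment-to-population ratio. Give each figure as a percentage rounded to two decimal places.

Labor force = employed + unemployed = 2,678.92 + 328.13 = 3,007.05 thousand.
Unemployment rate = 328.13 / 3,007.05 = 10.91%.
Employment-population ratio = 2,678.92 / 4,274.80 = 62.67%.

Unemployment rate ≈ 10.91%; employment-population ratio ≈ 62.67%.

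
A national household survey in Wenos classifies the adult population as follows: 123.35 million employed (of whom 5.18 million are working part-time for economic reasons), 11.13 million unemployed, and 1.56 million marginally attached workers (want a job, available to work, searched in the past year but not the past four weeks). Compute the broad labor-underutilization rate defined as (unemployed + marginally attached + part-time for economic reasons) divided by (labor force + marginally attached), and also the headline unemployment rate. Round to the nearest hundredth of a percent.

Broad underutilization rate ≈ 13.14%; headline unemployment rate ≈ 8.28%.

Labor force = 123.35 + 11.13 = 134.48 million.
Numerator = 11.13 + 1.56 + 5.18 = 17.87 million.
Denominator = 134.48 + 1.56 = 136.04 million.
Broad rate = 17.87 / 136.04 = 13.14%.
Headline unemployment rate = 11.13 / 134.48 = 8.28%.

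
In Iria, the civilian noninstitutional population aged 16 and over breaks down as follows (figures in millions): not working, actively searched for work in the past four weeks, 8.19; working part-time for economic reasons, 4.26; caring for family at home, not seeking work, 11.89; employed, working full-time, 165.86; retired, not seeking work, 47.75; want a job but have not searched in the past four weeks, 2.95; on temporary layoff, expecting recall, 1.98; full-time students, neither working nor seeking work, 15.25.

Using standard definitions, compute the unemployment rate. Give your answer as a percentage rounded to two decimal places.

Unemployment rate ≈ 5.64%.

Employed = 4.26 + 165.86 = 170.12 million (anyone who worked, including part-time for economic reasons, counts as employed).
Unemployed = 8.19 + 1.98 = 10.17 million (jobless and actively searching, or on temporary layoff).
Labor force = 170.12 + 10.17 = 180.29 million.
Unemployment rate = 10.17 / 180.29 = 5.64%.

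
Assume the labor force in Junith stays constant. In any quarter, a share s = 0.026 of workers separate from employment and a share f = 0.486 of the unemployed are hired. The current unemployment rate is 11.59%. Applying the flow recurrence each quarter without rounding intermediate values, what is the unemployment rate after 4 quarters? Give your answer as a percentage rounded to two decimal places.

Unemployment rate after four quarters ≈ 5.45%.

With a fixed labor force, u_{t+1} = u_t + s·(1−u_t) − f·u_t = u_t·(1−s−f) + s.
Here 1−s−f = 0.488 and s = 0.026.
u_1 = 0.115900 × 0.488 + 0.026 = 0.082559.
u_2 = 0.082559 × 0.488 + 0.026 = 0.066289.
u_3 = 0.066289 × 0.488 + 0.026 = 0.058349.
u_4 = 0.058349 × 0.488 + 0.026 = 0.054474.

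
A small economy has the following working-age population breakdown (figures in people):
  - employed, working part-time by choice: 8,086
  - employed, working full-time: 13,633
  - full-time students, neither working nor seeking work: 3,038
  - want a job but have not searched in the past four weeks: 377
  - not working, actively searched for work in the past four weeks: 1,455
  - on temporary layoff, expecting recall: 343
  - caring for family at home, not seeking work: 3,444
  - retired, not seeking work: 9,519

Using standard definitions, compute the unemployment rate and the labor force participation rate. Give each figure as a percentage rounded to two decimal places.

Unemployment rate ≈ 7.65%; labor force participation rate ≈ 58.95%.

Employed = 8,086 + 13,633 = 21,719.
Unemployed = 1,455 + 343 = 1,798 (jobless and actively searching, or on temporary layoff).
Labor force = 21,719 + 1,798 = 23,517.
Not in labor force = 3,038 + 377 + 3,444 + 9,519 = 16,378 (those not working and not actively searching are outside the labor force — including those who want a job but have given up searching).
Civilian working-age population = 23,517 + 16,378 = 39,895.
Unemployment rate = 1,798 / 23,517 = 7.65%.
Labor force participation rate = 23,517 / 39,895 = 58.95%.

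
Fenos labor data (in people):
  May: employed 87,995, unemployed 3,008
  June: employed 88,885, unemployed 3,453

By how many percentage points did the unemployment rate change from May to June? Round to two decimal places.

The unemployment rate changed by +0.43 percentage points.

May: labor force = 87,995 + 3,008 = 91,003; u = 3,008/91,003 = 3.31%.
June: labor force = 88,885 + 3,453 = 92,338; u = 3,453/92,338 = 3.74%.
Change = 3.74% − 3.31% = +0.43 pp.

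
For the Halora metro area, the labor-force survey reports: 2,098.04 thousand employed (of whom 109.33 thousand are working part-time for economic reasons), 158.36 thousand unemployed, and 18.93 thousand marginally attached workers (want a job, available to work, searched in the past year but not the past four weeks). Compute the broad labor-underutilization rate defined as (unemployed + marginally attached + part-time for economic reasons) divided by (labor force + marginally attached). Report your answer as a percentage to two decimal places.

Labor force = 2,098.04 + 158.36 = 2,256.40 thousand.
Numerator = 158.36 + 18.93 + 109.33 = 286.62 thousand.
Denominator = 2,256.40 + 18.93 = 2,275.33 thousand.
Broad rate = 286.62 / 2,275.33 = 12.60%.

Broad underutilization rate ≈ 12.60%.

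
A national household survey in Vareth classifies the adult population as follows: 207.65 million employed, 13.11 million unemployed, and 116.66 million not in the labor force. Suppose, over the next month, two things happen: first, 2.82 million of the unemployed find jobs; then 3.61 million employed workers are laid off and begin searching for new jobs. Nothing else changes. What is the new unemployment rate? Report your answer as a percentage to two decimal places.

Initially, labor force = 207.65 + 13.11 = 220.76 million, so u = 13.11/220.76 = 5.94%.
After the first change, unemployed falls and employed rises by 2.82; labor force unchanged → E = 210.47, U = 10.29, labor force = 220.76 million.
After the second change, employed falls and unemployed rises by 3.61; labor force unchanged → E = 206.86, U = 13.90, labor force = 220.76 million.
New unemployment rate = 13.90 / 220.76 = 6.30%.

New unemployment rate ≈ 6.30%.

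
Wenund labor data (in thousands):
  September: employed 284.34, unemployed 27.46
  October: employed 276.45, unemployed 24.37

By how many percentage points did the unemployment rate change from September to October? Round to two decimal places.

September: labor force = 284.34 + 27.46 = 311.80; u = 27.46/311.80 = 8.81%.
October: labor force = 276.45 + 24.37 = 300.82; u = 24.37/300.82 = 8.10%.
Change = 8.10% − 8.81% = −0.71 pp.

The unemployment rate changed by −0.71 percentage points.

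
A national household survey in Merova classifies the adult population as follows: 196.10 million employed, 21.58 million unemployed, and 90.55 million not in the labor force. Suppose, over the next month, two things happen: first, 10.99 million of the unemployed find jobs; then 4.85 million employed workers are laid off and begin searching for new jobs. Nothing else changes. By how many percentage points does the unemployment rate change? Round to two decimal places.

Initially, labor force = 196.10 + 21.58 = 217.68 million, so u = 21.58/217.68 = 9.91%.
After the first change, unemployed falls and employed rises by 10.99; labor force unchanged → E = 207.09, U = 10.59, labor force = 217.68 million.
After the second change, employed falls and unemployed rises by 4.85; labor force unchanged → E = 202.24, U = 15.44, labor force = 217.68 million.
New unemployment rate = 15.44 / 217.68 = 7.09%.
Change = 7.09% − 9.91% = −2.82 percentage points.

The unemployment rate changes by −2.82 percentage points.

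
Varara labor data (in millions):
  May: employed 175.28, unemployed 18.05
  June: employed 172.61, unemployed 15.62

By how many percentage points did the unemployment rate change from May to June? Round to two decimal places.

May: labor force = 175.28 + 18.05 = 193.33; u = 18.05/193.33 = 9.34%.
June: labor force = 172.61 + 15.62 = 188.23; u = 15.62/188.23 = 8.30%.
Change = 8.30% − 9.34% = −1.04 pp.

The unemployment rate changed by −1.04 percentage points.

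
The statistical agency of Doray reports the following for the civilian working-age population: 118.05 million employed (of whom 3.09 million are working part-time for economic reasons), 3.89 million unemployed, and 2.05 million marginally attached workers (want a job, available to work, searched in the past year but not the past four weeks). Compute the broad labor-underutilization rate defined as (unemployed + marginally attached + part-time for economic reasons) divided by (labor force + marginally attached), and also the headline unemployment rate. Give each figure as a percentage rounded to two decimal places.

Broad underutilization rate ≈ 7.28%; headline unemployment rate ≈ 3.19%.

Labor force = 118.05 + 3.89 = 121.94 million.
Numerator = 3.89 + 2.05 + 3.09 = 9.03 million.
Denominator = 121.94 + 2.05 = 123.99 million.
Broad rate = 9.03 / 123.99 = 7.28%.
Headline unemployment rate = 3.89 / 121.94 = 3.19%.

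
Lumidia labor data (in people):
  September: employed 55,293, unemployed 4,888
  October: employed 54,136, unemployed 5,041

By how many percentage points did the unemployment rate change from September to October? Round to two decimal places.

The unemployment rate changed by +0.40 percentage points.

September: labor force = 55,293 + 4,888 = 60,181; u = 4,888/60,181 = 8.12%.
October: labor force = 54,136 + 5,041 = 59,177; u = 5,041/59,177 = 8.52%.
Change = 8.52% − 8.12% = +0.40 pp.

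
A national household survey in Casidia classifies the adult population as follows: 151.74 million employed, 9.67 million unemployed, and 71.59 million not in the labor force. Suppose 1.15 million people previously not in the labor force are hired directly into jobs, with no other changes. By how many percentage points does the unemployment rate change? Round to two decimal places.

Initially, labor force = 151.74 + 9.67 = 161.41 million, so u = 9.67/161.41 = 5.99%.
After the change, employed and labor force both rise by 1.15; unemployed unchanged → E = 152.89, U = 9.67, labor force = 162.56 million.
New unemployment rate = 9.67 / 162.56 = 5.95%.
Change = 5.95% − 5.99% = −0.04 percentage points.

The unemployment rate changes by −0.04 percentage points.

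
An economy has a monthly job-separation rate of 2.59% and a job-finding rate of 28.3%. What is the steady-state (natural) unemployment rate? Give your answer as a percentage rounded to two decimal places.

Steady-state unemployment rate ≈ 8.38%.

At steady state the flows balance: s·E = f·U, so U/(E+U) = s/(s+f).
u* = 2.59 / (2.59 + 28.3) = 2.59 / 30.89 = 8.38%.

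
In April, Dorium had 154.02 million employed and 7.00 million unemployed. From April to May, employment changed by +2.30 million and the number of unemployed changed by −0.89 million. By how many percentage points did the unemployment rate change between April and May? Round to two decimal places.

April: labor force = 154.02 + 7.00 = 161.02; u = 7.00/161.02 = 4.35%.
May: labor force = 156.32 + 6.11 = 162.43; u = 6.11/162.43 = 3.76%.
Change = 3.76% − 4.35% = −0.59 pp.

The unemployment rate changed by −0.59 percentage points.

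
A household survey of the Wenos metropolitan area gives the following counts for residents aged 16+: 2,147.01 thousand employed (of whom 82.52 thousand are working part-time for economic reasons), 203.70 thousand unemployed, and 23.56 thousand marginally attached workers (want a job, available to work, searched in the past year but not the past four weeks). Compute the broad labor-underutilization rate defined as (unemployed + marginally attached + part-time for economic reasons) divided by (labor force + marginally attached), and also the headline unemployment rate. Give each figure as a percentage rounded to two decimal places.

Labor force = 2,147.01 + 203.70 = 2,350.71 thousand.
Numerator = 203.70 + 23.56 + 82.52 = 309.78 thousand.
Denominator = 2,350.71 + 23.56 = 2,374.27 thousand.
Broad rate = 309.78 / 2,374.27 = 13.05%.
Headline unemployment rate = 203.70 / 2,350.71 = 8.67%.

Broad underutilization rate ≈ 13.05%; headline unemployment rate ≈ 8.67%.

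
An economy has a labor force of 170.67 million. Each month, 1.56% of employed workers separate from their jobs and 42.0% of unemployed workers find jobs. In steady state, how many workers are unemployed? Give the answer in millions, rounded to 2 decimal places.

Steady-state unemployment rate u* = s/(s+f) = 1.56/(1.56+42.0) = 0.035813.
Unemployed = u* × labor force = 0.035813 × 170.67 ≈ 6.11 million.

About 6.11 million are unemployed in steady state.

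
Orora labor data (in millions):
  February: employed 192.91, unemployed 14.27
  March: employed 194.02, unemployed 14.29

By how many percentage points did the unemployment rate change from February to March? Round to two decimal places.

February: labor force = 192.91 + 14.27 = 207.18; u = 14.27/207.18 = 6.89%.
March: labor force = 194.02 + 14.29 = 208.31; u = 14.29/208.31 = 6.86%.
Change = 6.86% − 6.89% = −0.03 pp.

The unemployment rate changed by −0.03 percentage points.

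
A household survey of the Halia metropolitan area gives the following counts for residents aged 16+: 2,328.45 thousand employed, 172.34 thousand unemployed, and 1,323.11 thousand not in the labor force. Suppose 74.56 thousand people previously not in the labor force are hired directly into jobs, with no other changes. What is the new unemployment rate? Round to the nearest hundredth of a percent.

Initially, labor force = 2,328.45 + 172.34 = 2,500.79 thousand, so u = 172.34/2,500.79 = 6.89%.
After the change, employed and labor force both rise by 74.56; unemployed unchanged → E = 2,403.01, U = 172.34, labor force = 2,575.35 thousand.
New unemployment rate = 172.34 / 2,575.35 = 6.69%.

New unemployment rate ≈ 6.69%.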